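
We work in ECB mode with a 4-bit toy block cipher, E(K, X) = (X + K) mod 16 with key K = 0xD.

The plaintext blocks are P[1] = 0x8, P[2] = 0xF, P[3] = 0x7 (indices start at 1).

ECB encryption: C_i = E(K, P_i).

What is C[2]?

C[2]: E(K, 0xF) = 0xC.

C[2] = 0xC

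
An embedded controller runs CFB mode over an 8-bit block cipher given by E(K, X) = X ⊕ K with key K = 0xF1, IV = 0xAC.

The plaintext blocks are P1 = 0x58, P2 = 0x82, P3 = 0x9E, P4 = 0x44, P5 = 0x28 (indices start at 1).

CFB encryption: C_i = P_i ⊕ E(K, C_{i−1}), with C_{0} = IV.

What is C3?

C1: E(K, 0xAC) = 0x5D; 0x58 ⊕ 0x5D = 0x05.
C2: E(K, 0x05) = 0xF4; 0x82 ⊕ 0xF4 = 0x76.
C3: E(K, 0x76) = 0x87; 0x9E ⊕ 0x87 = 0x19.

C3 = 0x19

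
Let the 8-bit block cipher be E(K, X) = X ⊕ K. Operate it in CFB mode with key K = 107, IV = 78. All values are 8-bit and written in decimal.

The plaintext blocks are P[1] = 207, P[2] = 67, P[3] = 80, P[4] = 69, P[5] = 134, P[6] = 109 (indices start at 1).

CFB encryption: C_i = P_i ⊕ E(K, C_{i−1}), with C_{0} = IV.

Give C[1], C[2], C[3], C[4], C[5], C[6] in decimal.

C[1]: E(K, 78) = 37; 207 ⊕ 37 = 234.
C[2]: E(K, 234) = 129; 67 ⊕ 129 = 194.
C[3]: E(K, 194) = 169; 80 ⊕ 169 = 249.
C[4]: E(K, 249) = 146; 69 ⊕ 146 = 215.
C[5]: E(K, 215) = 188; 134 ⊕ 188 = 58.
C[6]: E(K, 58) = 81; 109 ⊕ 81 = 60.

C[1] = 234, C[2] = 194, C[3] = 249, C[4] = 215, C[5] = 58, C[6] = 60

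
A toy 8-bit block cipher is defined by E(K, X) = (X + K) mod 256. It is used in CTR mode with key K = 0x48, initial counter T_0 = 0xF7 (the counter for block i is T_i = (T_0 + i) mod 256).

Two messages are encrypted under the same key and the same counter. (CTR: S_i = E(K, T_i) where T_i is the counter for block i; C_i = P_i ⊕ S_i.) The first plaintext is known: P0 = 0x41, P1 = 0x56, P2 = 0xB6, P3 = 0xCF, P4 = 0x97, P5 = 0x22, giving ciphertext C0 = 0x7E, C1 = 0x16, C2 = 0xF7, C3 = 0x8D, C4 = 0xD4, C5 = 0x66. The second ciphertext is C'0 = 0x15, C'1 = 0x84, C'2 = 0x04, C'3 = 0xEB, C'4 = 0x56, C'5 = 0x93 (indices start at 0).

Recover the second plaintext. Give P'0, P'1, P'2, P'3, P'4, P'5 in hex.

P'0 = 0x2A, P'1 = 0xC4, P'2 = 0x45, P'3 = 0xA9, P'4 = 0x15, P'5 = 0xD7

In CTR with a reused counter, both messages share the same keystream S_i, so C_i ⊕ C'_i = P_i ⊕ P'_i and thus P'_i = P_i ⊕ C_i ⊕ C'_i.
P'0: 0x41 ⊕ 0x7E ⊕ 0x15 = 0x2A.
P'1: 0x56 ⊕ 0x16 ⊕ 0x84 = 0xC4.
P'2: 0xB6 ⊕ 0xF7 ⊕ 0x04 = 0x45.
P'3: 0xCF ⊕ 0x8D ⊕ 0xEB = 0xA9.
P'4: 0x97 ⊕ 0xD4 ⊕ 0x56 = 0x15.
P'5: 0x22 ⊕ 0x66 ⊕ 0x93 = 0xD7.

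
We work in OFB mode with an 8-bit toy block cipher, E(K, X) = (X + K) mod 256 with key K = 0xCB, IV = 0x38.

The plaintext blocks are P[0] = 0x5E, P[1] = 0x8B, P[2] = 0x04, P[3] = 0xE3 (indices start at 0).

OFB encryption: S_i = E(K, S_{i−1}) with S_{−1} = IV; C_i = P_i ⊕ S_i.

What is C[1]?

C[0]: S = E(K, 0x38) = 0x03; 0x5E ⊕ 0x03 = 0x5D.
C[1]: S = E(K, 0x03) = 0xCE; 0x8B ⊕ 0xCE = 0x45.

C[1] = 0x45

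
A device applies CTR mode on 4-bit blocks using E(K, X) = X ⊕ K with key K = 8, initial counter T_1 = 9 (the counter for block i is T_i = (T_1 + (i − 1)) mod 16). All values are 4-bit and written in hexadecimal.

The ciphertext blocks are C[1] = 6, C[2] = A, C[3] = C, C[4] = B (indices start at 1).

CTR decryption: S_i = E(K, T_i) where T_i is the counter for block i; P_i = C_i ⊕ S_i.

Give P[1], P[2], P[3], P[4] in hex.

P[1] = 7, P[2] = 8, P[3] = F, P[4] = F

P[1]: T = 9, S = E(K, T) = 1; 6 ⊕ 1 = 7.
P[2]: T = A, S = E(K, T) = 2; A ⊕ 2 = 8.
P[3]: T = B, S = E(K, T) = 3; C ⊕ 3 = F.
P[4]: T = C, S = E(K, T) = 4; B ⊕ 4 = F.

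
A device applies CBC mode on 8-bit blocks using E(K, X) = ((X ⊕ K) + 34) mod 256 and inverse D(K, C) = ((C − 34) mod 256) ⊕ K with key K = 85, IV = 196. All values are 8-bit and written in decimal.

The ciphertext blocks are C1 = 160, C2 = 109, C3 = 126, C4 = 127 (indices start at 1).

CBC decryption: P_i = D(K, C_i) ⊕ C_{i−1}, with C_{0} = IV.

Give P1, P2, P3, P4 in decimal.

P1: D(K, 160) = 43; 43 ⊕ 196 = 239.
P2: D(K, 109) = 30; 30 ⊕ 160 = 190.
P3: D(K, 126) = 9; 9 ⊕ 109 = 100.
P4: D(K, 127) = 8; 8 ⊕ 126 = 118.

P1 = 239, P2 = 190, P3 = 100, P4 = 118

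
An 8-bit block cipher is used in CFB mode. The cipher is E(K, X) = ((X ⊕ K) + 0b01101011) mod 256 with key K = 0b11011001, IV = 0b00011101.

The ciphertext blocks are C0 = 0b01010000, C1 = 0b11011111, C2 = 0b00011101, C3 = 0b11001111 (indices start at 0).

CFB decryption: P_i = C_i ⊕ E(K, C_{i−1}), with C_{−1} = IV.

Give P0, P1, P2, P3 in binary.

P0: E(K, 0b00011101) = 0b00101111; 0b01010000 ⊕ 0b00101111 = 0b01111111.
P1: E(K, 0b01010000) = 0b11110100; 0b11011111 ⊕ 0b11110100 = 0b00101011.
P2: E(K, 0b11011111) = 0b01110001; 0b00011101 ⊕ 0b01110001 = 0b01101100.
P3: E(K, 0b00011101) = 0b00101111; 0b11001111 ⊕ 0b00101111 = 0b11100000.

P0 = 0b01111111, P1 = 0b00101011, P2 = 0b01101100, P3 = 0b11100000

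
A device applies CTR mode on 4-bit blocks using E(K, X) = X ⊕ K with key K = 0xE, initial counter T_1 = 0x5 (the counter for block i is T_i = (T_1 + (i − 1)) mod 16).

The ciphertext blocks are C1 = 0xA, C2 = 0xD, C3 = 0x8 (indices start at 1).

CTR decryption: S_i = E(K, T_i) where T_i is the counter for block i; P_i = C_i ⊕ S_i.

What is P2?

P2: T = 0x6, S = E(K, T) = 0x8; 0xD ⊕ 0x8 = 0x5.

P2 = 0x5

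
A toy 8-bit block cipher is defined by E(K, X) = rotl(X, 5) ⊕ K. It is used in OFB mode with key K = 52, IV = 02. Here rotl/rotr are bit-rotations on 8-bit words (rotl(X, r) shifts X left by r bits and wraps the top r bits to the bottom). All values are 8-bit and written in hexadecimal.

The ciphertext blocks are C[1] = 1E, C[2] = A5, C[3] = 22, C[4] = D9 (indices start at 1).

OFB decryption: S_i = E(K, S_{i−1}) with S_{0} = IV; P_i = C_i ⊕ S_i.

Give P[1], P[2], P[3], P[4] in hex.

P[1] = 0C, P[2] = B5, P[3] = 72, P[4] = 81

P[1]: S = E(K, 02) = 12; 1E ⊕ 12 = 0C.
P[2]: S = E(K, 12) = 10; A5 ⊕ 10 = B5.
P[3]: S = E(K, 10) = 50; 22 ⊕ 50 = 72.
P[4]: S = E(K, 50) = 58; D9 ⊕ 58 = 81.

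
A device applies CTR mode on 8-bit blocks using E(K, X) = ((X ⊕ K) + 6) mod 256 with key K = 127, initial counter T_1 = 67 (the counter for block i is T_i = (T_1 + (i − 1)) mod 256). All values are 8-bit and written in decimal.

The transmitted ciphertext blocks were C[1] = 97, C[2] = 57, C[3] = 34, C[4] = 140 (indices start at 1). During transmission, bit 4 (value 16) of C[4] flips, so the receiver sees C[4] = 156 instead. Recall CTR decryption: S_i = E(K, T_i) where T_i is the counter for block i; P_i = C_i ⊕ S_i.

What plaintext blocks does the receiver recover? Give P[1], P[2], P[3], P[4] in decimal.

P[1] = 35, P[2] = 120, P[3] = 98, P[4] = 163

Only C[4] changed, to 156. In CTR, a change in C_i flips the same bit in P_i only; the keystream is unaffected. Decrypting the received ciphertext:
P[1]: T = 67, S = E(K, T) = 66; 97 ⊕ 66 = 35.
P[2]: T = 68, S = E(K, T) = 65; 57 ⊕ 65 = 120.
P[3]: T = 69, S = E(K, T) = 64; 34 ⊕ 64 = 98.
P[4]: T = 70, S = E(K, T) = 63; 156 ⊕ 63 = 163.
Blocks that differ from the original plaintext: P[4].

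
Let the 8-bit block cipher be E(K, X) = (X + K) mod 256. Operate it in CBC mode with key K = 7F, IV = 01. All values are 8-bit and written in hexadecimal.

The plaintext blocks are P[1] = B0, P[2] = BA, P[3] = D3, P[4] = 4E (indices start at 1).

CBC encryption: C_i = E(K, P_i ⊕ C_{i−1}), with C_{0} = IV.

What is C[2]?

C[2] = 09

C[1]: P[1] ⊕ 01 = B1; E(K, B1) = 30.
C[2]: P[2] ⊕ 30 = 8A; E(K, 8A) = 09.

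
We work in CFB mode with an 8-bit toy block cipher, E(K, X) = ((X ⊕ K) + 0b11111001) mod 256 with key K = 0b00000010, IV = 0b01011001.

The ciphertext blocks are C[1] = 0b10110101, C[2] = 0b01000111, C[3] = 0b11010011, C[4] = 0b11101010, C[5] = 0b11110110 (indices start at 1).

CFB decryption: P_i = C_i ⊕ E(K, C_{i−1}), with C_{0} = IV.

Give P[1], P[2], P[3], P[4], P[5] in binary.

P[1]: E(K, 0b01011001) = 0b01010100; 0b10110101 ⊕ 0b01010100 = 0b11100001.
P[2]: E(K, 0b10110101) = 0b10110000; 0b01000111 ⊕ 0b10110000 = 0b11110111.
P[3]: E(K, 0b01000111) = 0b00111110; 0b11010011 ⊕ 0b00111110 = 0b11101101.
P[4]: E(K, 0b11010011) = 0b11001010; 0b11101010 ⊕ 0b11001010 = 0b00100000.
P[5]: E(K, 0b11101010) = 0b11100001; 0b11110110 ⊕ 0b11100001 = 0b00010111.

P[1] = 0b11100001, P[2] = 0b11110111, P[3] = 0b11101101, P[4] = 0b00100000, P[5] = 0b00010111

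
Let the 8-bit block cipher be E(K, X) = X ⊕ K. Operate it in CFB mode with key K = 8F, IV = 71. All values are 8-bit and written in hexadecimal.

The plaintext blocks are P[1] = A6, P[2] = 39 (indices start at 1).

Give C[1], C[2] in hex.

CFB encryption: C_i = P_i ⊕ E(K, C_{i−1}), with C_{0} = IV.
C[1]: E(K, 71) = FE; A6 ⊕ FE = 58.
C[2]: E(K, 58) = D7; 39 ⊕ D7 = EE.

C[1] = 58, C[2] = EE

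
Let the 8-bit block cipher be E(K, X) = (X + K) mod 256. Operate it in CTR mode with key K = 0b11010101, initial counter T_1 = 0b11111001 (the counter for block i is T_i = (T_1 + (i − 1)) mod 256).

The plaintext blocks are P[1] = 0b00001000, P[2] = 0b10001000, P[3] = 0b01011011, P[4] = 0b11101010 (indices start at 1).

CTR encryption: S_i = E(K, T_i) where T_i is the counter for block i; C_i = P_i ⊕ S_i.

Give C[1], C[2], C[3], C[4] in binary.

C[1]: T = 0b11111001, S = E(K, T) = 0b11001110; 0b00001000 ⊕ 0b11001110 = 0b11000110.
C[2]: T = 0b11111010, S = E(K, T) = 0b11001111; 0b10001000 ⊕ 0b11001111 = 0b01000111.
C[3]: T = 0b11111011, S = E(K, T) = 0b11010000; 0b01011011 ⊕ 0b11010000 = 0b10001011.
C[4]: T = 0b11111100, S = E(K, T) = 0b11010001; 0b11101010 ⊕ 0b11010001 = 0b00111011.

C[1] = 0b11000110, C[2] = 0b01000111, C[3] = 0b10001011, C[4] = 0b00111011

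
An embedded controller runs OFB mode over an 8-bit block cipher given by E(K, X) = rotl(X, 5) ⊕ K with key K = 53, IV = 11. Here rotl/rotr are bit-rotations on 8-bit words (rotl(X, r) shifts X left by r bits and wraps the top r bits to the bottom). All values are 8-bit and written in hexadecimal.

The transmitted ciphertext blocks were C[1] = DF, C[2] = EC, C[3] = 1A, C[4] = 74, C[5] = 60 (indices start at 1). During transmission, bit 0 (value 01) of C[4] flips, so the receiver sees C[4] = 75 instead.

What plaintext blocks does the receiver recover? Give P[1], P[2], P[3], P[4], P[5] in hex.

OFB decryption: S_i = E(K, S_{i−1}) with S_{0} = IV; P_i = C_i ⊕ S_i.
Only C[4] changed, to 75. In OFB, a change in C_i flips the same bit in P_i only; the keystream is unaffected. Decrypting the received ciphertext:
P[1]: S = E(K, 11) = 71; DF ⊕ 71 = AE.
P[2]: S = E(K, 71) = 7D; EC ⊕ 7D = 91.
P[3]: S = E(K, 7D) = FC; 1A ⊕ FC = E6.
P[4]: S = E(K, FC) = CC; 75 ⊕ CC = B9.
P[5]: S = E(K, CC) = CA; 60 ⊕ CA = AA.
Blocks that differ from the original plaintext: P[4].

P[1] = AE, P[2] = 91, P[3] = E6, P[4] = B9, P[5] = AA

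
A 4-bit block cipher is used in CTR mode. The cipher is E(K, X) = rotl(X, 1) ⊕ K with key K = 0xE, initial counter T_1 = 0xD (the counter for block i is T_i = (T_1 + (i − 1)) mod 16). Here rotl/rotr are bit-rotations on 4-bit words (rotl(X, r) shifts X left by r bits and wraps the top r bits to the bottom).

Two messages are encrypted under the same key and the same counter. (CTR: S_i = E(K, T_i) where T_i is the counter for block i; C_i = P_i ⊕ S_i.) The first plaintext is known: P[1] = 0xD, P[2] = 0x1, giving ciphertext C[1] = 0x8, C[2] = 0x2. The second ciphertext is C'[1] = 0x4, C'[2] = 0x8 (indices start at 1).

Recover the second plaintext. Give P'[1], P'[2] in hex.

P'[1] = 0x1, P'[2] = 0xB

In CTR with a reused counter, both messages share the same keystream S_i, so C_i ⊕ C'_i = P_i ⊕ P'_i and thus P'_i = P_i ⊕ C_i ⊕ C'_i.
P'[1]: 0xD ⊕ 0x8 ⊕ 0x4 = 0x1.
P'[2]: 0x1 ⊕ 0x2 ⊕ 0x8 = 0xB.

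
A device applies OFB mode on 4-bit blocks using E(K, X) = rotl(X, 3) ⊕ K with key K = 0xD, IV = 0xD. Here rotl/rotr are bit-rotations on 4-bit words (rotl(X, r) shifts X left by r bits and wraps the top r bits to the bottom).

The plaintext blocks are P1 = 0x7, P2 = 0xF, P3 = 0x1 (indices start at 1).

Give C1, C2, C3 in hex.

OFB encryption: S_i = E(K, S_{i−1}) with S_{0} = IV; C_i = P_i ⊕ S_i.
C1: S = E(K, 0xD) = 0x3; 0x7 ⊕ 0x3 = 0x4.
C2: S = E(K, 0x3) = 0x4; 0xF ⊕ 0x4 = 0xB.
C3: S = E(K, 0x4) = 0xF; 0x1 ⊕ 0xF = 0xE.

C1 = 0x4, C2 = 0xB, C3 = 0xE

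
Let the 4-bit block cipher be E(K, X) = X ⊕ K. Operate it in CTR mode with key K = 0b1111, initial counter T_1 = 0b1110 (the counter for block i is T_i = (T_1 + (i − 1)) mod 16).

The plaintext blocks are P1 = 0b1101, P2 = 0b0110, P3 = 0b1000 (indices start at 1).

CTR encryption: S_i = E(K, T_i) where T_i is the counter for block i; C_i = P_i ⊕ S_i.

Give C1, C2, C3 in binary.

C1 = 0b1100, C2 = 0b0110, C3 = 0b0111

C1: T = 0b1110, S = E(K, T) = 0b0001; 0b1101 ⊕ 0b0001 = 0b1100.
C2: T = 0b1111, S = E(K, T) = 0b0000; 0b0110 ⊕ 0b0000 = 0b0110.
C3: T = 0b0000, S = E(K, T) = 0b1111; 0b1000 ⊕ 0b1111 = 0b0111.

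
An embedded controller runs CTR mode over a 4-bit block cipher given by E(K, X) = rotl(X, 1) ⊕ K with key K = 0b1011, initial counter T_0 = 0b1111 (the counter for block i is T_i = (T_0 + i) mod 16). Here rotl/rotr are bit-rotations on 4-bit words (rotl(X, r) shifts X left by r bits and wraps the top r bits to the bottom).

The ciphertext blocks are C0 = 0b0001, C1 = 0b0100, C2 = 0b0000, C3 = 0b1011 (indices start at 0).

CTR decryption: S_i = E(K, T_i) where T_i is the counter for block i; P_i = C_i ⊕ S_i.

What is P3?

P3 = 0b0100

P3: T = 0b0010, S = E(K, T) = 0b1111; 0b1011 ⊕ 0b1111 = 0b0100.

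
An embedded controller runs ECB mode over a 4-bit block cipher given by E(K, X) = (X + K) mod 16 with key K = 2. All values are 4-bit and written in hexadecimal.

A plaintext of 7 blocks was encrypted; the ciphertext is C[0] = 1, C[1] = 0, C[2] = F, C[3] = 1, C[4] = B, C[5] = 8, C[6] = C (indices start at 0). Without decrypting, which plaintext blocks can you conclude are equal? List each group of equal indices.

P[0] = P[3]

ECB encrypts each block independently with the same key, so equal ciphertext blocks imply equal plaintext blocks.
C[0] = C[3] = 1, so P[0] = P[3].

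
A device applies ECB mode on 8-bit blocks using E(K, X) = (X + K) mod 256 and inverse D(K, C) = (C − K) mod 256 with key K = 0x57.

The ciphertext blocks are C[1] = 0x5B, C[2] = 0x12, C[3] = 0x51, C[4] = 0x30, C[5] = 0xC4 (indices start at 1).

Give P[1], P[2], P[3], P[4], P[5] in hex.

ECB decryption: P_i = D(K, C_i).
P[1]: D(K, 0x5B) = 0x04.
P[2]: D(K, 0x12) = 0xBB.
P[3]: D(K, 0x51) = 0xFA.
P[4]: D(K, 0x30) = 0xD9.
P[5]: D(K, 0xC4) = 0x6D.

P[1] = 0x04, P[2] = 0xBB, P[3] = 0xFA, P[4] = 0xD9, P[5] = 0x6D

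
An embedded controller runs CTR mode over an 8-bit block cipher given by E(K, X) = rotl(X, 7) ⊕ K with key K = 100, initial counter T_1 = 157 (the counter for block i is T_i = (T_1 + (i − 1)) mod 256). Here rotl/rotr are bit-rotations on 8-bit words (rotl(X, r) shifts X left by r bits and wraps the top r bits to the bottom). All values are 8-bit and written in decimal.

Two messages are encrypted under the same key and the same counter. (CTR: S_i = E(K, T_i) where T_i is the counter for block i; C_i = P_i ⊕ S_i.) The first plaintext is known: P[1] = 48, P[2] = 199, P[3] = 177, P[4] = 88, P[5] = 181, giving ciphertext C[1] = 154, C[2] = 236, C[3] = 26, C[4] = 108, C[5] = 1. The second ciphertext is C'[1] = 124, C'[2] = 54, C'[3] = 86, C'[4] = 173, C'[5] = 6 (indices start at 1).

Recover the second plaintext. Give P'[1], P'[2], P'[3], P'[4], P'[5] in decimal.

P'[1] = 214, P'[2] = 29, P'[3] = 253, P'[4] = 153, P'[5] = 178

In CTR with a reused counter, both messages share the same keystream S_i, so C_i ⊕ C'_i = P_i ⊕ P'_i and thus P'_i = P_i ⊕ C_i ⊕ C'_i.
P'[1]: 48 ⊕ 154 ⊕ 124 = 214.
P'[2]: 199 ⊕ 236 ⊕ 54 = 29.
P'[3]: 177 ⊕ 26 ⊕ 86 = 253.
P'[4]: 88 ⊕ 108 ⊕ 173 = 153.
P'[5]: 181 ⊕ 1 ⊕ 6 = 178.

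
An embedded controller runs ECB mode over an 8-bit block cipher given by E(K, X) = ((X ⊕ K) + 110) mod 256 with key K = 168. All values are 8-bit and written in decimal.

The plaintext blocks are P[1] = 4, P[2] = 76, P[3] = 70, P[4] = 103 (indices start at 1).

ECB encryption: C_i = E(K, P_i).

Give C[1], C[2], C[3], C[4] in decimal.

C[1] = 26, C[2] = 82, C[3] = 92, C[4] = 61

C[1]: E(K, 4) = 26.
C[2]: E(K, 76) = 82.
C[3]: E(K, 70) = 92.
C[4]: E(K, 103) = 61.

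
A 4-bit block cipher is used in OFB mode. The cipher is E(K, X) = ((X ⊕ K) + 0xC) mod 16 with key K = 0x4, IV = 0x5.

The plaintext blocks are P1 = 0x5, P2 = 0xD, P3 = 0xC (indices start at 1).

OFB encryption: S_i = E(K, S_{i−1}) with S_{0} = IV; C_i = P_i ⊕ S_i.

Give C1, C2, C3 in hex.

C1: S = E(K, 0x5) = 0xD; 0x5 ⊕ 0xD = 0x8.
C2: S = E(K, 0xD) = 0x5; 0xD ⊕ 0x5 = 0x8.
C3: S = E(K, 0x5) = 0xD; 0xC ⊕ 0xD = 0x1.

C1 = 0x8, C2 = 0x8, C3 = 0x1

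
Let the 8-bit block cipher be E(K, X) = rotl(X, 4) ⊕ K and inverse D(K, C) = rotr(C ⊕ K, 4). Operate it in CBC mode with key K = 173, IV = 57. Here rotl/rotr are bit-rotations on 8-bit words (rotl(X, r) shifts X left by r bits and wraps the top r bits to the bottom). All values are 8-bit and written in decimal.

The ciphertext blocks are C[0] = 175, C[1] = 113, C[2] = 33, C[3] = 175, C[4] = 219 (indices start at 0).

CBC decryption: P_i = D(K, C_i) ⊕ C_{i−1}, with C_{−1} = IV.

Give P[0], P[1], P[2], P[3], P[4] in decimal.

P[0]: D(K, 175) = 32; 32 ⊕ 57 = 25.
P[1]: D(K, 113) = 205; 205 ⊕ 175 = 98.
P[2]: D(K, 33) = 200; 200 ⊕ 113 = 185.
P[3]: D(K, 175) = 32; 32 ⊕ 33 = 1.
P[4]: D(K, 219) = 103; 103 ⊕ 175 = 200.

P[0] = 25, P[1] = 98, P[2] = 185, P[3] = 1, P[4] = 200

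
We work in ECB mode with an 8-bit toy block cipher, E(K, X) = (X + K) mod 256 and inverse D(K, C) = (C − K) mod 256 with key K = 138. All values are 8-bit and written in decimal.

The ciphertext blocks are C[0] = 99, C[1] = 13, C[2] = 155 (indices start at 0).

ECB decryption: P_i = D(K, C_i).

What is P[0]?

P[0]: D(K, 99) = 217.

P[0] = 217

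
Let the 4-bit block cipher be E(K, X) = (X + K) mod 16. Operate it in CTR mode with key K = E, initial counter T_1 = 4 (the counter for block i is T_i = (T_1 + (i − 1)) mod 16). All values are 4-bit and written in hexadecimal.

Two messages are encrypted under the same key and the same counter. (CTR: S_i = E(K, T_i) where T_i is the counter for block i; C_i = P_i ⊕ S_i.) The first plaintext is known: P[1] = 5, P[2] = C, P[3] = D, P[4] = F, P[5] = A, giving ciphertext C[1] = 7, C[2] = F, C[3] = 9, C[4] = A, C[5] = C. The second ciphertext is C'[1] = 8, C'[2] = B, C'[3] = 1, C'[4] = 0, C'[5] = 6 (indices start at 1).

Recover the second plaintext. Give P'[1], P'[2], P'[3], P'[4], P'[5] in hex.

P'[1] = A, P'[2] = 8, P'[3] = 5, P'[4] = 5, P'[5] = 0

In CTR with a reused counter, both messages share the same keystream S_i, so C_i ⊕ C'_i = P_i ⊕ P'_i and thus P'_i = P_i ⊕ C_i ⊕ C'_i.
P'[1]: 5 ⊕ 7 ⊕ 8 = A.
P'[2]: C ⊕ F ⊕ B = 8.
P'[3]: D ⊕ 9 ⊕ 1 = 5.
P'[4]: F ⊕ A ⊕ 0 = 5.
P'[5]: A ⊕ C ⊕ 6 = 0.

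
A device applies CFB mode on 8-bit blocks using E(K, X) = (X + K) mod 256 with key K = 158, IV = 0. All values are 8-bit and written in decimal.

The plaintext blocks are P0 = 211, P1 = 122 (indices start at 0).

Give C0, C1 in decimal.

C0 = 77, C1 = 145

CFB encryption: C_i = P_i ⊕ E(K, C_{i−1}), with C_{−1} = IV.
C0: E(K, 0) = 158; 211 ⊕ 158 = 77.
C1: E(K, 77) = 235; 122 ⊕ 235 = 145.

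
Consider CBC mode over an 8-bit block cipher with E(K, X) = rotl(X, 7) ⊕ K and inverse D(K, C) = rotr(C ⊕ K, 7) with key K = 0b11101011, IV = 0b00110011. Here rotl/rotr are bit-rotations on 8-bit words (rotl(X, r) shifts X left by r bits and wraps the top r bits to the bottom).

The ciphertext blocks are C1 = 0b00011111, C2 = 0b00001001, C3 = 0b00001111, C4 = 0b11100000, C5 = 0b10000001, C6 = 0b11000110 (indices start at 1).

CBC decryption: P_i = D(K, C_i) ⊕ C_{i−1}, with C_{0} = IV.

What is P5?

P5 = 0b00110100

P5: D(K, 0b10000001) = 0b11010100; 0b11010100 ⊕ 0b11100000 = 0b00110100.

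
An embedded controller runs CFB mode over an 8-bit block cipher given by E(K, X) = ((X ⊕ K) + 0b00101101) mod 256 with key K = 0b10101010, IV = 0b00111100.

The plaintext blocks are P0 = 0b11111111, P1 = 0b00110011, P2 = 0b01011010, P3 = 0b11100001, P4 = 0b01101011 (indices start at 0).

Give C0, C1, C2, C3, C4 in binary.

C0 = 0b00111100, C1 = 0b11110000, C2 = 0b11011101, C3 = 0b01000101, C4 = 0b01110111

CFB encryption: C_i = P_i ⊕ E(K, C_{i−1}), with C_{−1} = IV.
C0: E(K, 0b00111100) = 0b11000011; 0b11111111 ⊕ 0b11000011 = 0b00111100.
C1: E(K, 0b00111100) = 0b11000011; 0b00110011 ⊕ 0b11000011 = 0b11110000.
C2: E(K, 0b11110000) = 0b10000111; 0b01011010 ⊕ 0b10000111 = 0b11011101.
C3: E(K, 0b11011101) = 0b10100100; 0b11100001 ⊕ 0b10100100 = 0b01000101.
C4: E(K, 0b01000101) = 0b00011100; 0b01101011 ⊕ 0b00011100 = 0b01110111.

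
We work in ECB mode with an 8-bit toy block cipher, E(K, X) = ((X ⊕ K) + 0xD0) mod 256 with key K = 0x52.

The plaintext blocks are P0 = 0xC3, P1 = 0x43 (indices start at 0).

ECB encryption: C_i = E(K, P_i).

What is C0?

C0 = 0x61

C0: E(K, 0xC3) = 0x61.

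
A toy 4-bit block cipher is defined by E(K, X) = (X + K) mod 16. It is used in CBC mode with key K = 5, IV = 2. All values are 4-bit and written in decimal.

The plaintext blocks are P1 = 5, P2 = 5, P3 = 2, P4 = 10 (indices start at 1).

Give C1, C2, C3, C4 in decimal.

C1 = 12, C2 = 14, C3 = 1, C4 = 0

CBC encryption: C_i = E(K, P_i ⊕ C_{i−1}), with C_{0} = IV.
C1: P1 ⊕ 2 = 7; E(K, 7) = 12.
C2: P2 ⊕ 12 = 9; E(K, 9) = 14.
C3: P3 ⊕ 14 = 12; E(K, 12) = 1.
C4: P4 ⊕ 1 = 11; E(K, 11) = 0.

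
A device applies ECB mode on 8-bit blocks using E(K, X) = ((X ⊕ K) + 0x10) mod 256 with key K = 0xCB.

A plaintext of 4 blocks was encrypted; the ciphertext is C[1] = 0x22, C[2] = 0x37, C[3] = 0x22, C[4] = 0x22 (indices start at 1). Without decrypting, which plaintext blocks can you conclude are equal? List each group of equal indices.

ECB encrypts each block independently with the same key, so equal ciphertext blocks imply equal plaintext blocks.
C[1] = C[3] = C[4] = 0x22, so P[1] = P[3] = P[4].

P[1] = P[3] = P[4]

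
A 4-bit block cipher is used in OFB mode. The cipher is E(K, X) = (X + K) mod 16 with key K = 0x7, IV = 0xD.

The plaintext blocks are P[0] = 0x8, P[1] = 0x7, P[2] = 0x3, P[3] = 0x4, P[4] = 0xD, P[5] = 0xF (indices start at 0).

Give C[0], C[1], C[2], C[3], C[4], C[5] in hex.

OFB encryption: S_i = E(K, S_{i−1}) with S_{−1} = IV; C_i = P_i ⊕ S_i.
C[0]: S = E(K, 0xD) = 0x4; 0x8 ⊕ 0x4 = 0xC.
C[1]: S = E(K, 0x4) = 0xB; 0x7 ⊕ 0xB = 0xC.
C[2]: S = E(K, 0xB) = 0x2; 0x3 ⊕ 0x2 = 0x1.
C[3]: S = E(K, 0x2) = 0x9; 0x4 ⊕ 0x9 = 0xD.
C[4]: S = E(K, 0x9) = 0x0; 0xD ⊕ 0x0 = 0xD.
C[5]: S = E(K, 0x0) = 0x7; 0xF ⊕ 0x7 = 0x8.

C[0] = 0xC, C[1] = 0xC, C[2] = 0x1, C[3] = 0xD, C[4] = 0xD, C[5] = 0x8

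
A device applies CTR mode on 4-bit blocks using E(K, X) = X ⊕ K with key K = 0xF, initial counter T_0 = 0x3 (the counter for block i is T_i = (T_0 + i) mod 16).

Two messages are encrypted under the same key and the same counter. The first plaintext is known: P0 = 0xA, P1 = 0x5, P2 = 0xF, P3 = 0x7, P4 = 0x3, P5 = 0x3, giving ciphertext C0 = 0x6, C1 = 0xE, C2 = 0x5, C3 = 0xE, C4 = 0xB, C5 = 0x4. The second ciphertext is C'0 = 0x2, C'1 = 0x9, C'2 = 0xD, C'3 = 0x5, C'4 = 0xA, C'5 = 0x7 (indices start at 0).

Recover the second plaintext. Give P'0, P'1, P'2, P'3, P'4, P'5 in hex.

P'0 = 0xE, P'1 = 0x2, P'2 = 0x7, P'3 = 0xC, P'4 = 0x2, P'5 = 0x0

In CTR with a reused counter, both messages share the same keystream S_i, so C_i ⊕ C'_i = P_i ⊕ P'_i and thus P'_i = P_i ⊕ C_i ⊕ C'_i.
P'0: 0xA ⊕ 0x6 ⊕ 0x2 = 0xE.
P'1: 0x5 ⊕ 0xE ⊕ 0x9 = 0x2.
P'2: 0xF ⊕ 0x5 ⊕ 0xD = 0x7.
P'3: 0x7 ⊕ 0xE ⊕ 0x5 = 0xC.
P'4: 0x3 ⊕ 0xB ⊕ 0xA = 0x2.
P'5: 0x3 ⊕ 0x4 ⊕ 0x7 = 0x0.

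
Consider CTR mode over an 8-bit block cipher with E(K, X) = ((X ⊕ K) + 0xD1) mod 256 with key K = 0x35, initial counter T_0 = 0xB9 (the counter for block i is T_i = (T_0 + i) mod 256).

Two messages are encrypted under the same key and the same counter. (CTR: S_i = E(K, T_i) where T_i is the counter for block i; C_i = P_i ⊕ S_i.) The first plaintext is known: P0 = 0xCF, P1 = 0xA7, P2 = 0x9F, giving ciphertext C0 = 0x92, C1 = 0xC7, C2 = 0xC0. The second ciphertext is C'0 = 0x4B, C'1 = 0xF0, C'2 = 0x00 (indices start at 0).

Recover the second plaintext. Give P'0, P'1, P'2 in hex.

P'0 = 0x16, P'1 = 0x90, P'2 = 0x5F

In CTR with a reused counter, both messages share the same keystream S_i, so C_i ⊕ C'_i = P_i ⊕ P'_i and thus P'_i = P_i ⊕ C_i ⊕ C'_i.
P'0: 0xCF ⊕ 0x92 ⊕ 0x4B = 0x16.
P'1: 0xA7 ⊕ 0xC7 ⊕ 0xF0 = 0x90.
P'2: 0x9F ⊕ 0xC0 ⊕ 0x00 = 0x5F.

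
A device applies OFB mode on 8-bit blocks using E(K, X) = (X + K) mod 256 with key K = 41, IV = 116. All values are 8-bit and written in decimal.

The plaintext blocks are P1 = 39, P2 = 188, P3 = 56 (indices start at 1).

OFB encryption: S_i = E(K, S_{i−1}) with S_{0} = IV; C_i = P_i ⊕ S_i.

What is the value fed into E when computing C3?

198

C1: S = E(K, 116) = 157; 39 ⊕ 157 = 186.
C2: S = E(K, 157) = 198; 188 ⊕ 198 = 122.
C3: S = E(K, 198) = 239; 56 ⊕ 239 = 215.
So the input to E for block 3 is 198.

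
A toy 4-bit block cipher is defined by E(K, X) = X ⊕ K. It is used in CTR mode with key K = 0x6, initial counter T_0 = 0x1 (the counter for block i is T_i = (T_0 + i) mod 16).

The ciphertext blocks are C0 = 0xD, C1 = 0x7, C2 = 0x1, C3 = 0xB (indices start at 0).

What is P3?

P3 = 0x9

CTR decryption: S_i = E(K, T_i) where T_i is the counter for block i; P_i = C_i ⊕ S_i.
P3: T = 0x4, S = E(K, T) = 0x2; 0xB ⊕ 0x2 = 0x9.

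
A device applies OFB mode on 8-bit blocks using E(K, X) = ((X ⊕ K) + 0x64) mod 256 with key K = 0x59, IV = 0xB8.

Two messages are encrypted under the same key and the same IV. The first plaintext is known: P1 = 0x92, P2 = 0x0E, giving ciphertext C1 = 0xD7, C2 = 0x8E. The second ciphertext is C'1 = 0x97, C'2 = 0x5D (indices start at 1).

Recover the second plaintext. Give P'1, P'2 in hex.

In OFB with a reused IV, both messages share the same keystream S_i, so C_i ⊕ C'_i = P_i ⊕ P'_i and thus P'_i = P_i ⊕ C_i ⊕ C'_i.
P'1: 0x92 ⊕ 0xD7 ⊕ 0x97 = 0xD2.
P'2: 0x0E ⊕ 0x8E ⊕ 0x5D = 0xDD.

P'1 = 0xD2, P'2 = 0xDD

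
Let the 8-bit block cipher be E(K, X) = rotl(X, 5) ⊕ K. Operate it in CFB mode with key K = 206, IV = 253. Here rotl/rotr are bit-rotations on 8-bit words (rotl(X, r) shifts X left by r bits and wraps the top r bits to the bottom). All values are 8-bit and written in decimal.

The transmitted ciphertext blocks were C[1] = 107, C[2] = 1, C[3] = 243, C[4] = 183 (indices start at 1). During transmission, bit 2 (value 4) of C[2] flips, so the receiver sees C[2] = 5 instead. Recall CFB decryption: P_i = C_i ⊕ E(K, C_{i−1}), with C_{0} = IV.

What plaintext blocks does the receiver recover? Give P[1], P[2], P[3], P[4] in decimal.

Only C[2] changed, to 5. In CFB, a change in C_i flips the same bit in P_i and garbles P_{i+1}. Decrypting the received ciphertext:
P[1]: E(K, 253) = 113; 107 ⊕ 113 = 26.
P[2]: E(K, 107) = 163; 5 ⊕ 163 = 166.
P[3]: E(K, 5) = 110; 243 ⊕ 110 = 157.
P[4]: E(K, 243) = 176; 183 ⊕ 176 = 7.
Blocks that differ from the original plaintext: P[2], P[3].

P[1] = 26, P[2] = 166, P[3] = 157, P[4] = 7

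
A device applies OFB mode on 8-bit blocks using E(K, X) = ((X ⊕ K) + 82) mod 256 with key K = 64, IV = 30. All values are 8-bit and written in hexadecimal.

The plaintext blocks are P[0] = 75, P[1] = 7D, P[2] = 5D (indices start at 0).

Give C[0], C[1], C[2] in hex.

C[0] = A3, C[1] = 49, C[2] = 8F

OFB encryption: S_i = E(K, S_{i−1}) with S_{−1} = IV; C_i = P_i ⊕ S_i.
C[0]: S = E(K, 30) = D6; 75 ⊕ D6 = A3.
C[1]: S = E(K, D6) = 34; 7D ⊕ 34 = 49.
C[2]: S = E(K, 34) = D2; 5D ⊕ D2 = 8F.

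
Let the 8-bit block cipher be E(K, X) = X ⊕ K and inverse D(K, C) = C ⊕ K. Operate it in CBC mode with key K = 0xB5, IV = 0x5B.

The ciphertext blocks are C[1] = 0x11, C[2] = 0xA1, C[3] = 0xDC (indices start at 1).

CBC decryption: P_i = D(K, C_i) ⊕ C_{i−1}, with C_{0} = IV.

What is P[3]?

P[3] = 0xC8

P[3]: D(K, 0xDC) = 0x69; 0x69 ⊕ 0xA1 = 0xC8.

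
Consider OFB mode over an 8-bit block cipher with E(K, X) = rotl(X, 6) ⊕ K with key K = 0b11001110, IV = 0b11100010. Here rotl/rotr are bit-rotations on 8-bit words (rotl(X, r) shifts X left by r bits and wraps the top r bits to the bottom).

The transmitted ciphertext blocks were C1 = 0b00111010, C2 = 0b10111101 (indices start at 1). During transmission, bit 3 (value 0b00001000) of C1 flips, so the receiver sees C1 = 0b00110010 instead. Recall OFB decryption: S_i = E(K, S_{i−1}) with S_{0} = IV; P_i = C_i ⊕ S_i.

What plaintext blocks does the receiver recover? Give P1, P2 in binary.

Only C1 changed, to 0b00110010. In OFB, a change in C_i flips the same bit in P_i only; the keystream is unaffected. Decrypting the received ciphertext:
P1: S = E(K, 0b11100010) = 0b01110110; 0b00110010 ⊕ 0b01110110 = 0b01000100.
P2: S = E(K, 0b01110110) = 0b01010011; 0b10111101 ⊕ 0b01010011 = 0b11101110.
Blocks that differ from the original plaintext: P1.

P1 = 0b01000100, P2 = 0b11101110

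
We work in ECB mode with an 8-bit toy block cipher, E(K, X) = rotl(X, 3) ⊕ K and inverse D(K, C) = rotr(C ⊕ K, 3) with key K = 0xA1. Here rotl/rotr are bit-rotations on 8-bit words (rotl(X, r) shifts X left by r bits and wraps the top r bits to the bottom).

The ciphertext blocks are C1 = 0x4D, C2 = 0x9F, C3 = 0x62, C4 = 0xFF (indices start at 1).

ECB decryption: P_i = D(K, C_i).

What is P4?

P4: D(K, 0xFF) = 0xCB.

P4 = 0xCB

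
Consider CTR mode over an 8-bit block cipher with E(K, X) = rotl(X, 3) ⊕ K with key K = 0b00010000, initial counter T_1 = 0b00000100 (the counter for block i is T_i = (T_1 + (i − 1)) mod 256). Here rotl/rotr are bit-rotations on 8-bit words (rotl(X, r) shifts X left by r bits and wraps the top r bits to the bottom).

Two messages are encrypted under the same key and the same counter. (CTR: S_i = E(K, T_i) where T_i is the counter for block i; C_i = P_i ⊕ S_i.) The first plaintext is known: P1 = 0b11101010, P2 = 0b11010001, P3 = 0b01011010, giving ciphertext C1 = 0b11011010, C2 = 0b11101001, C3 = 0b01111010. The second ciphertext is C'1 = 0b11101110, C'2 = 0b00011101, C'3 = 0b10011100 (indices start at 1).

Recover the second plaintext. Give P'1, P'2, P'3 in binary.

P'1 = 0b11011110, P'2 = 0b00100101, P'3 = 0b10111100

In CTR with a reused counter, both messages share the same keystream S_i, so C_i ⊕ C'_i = P_i ⊕ P'_i and thus P'_i = P_i ⊕ C_i ⊕ C'_i.
P'1: 0b11101010 ⊕ 0b11011010 ⊕ 0b11101110 = 0b11011110.
P'2: 0b11010001 ⊕ 0b11101001 ⊕ 0b00011101 = 0b00100101.
P'3: 0b01011010 ⊕ 0b01111010 ⊕ 0b10011100 = 0b10111100.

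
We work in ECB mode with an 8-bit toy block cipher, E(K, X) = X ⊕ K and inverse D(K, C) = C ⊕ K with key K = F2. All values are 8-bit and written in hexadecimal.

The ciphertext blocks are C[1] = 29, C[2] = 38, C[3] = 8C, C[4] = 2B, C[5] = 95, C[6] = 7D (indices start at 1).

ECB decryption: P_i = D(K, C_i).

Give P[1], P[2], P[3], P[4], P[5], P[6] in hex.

P[1]: D(K, 29) = DB.
P[2]: D(K, 38) = CA.
P[3]: D(K, 8C) = 7E.
P[4]: D(K, 2B) = D9.
P[5]: D(K, 95) = 67.
P[6]: D(K, 7D) = 8F.

P[1] = DB, P[2] = CA, P[3] = 7E, P[4] = D9, P[5] = 67, P[6] = 8F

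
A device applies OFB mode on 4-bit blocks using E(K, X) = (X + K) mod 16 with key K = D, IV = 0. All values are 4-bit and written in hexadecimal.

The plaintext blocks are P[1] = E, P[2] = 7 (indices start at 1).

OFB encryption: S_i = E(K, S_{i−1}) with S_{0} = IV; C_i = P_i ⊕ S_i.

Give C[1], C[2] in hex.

C[1] = 3, C[2] = D

C[1]: S = E(K, 0) = D; E ⊕ D = 3.
C[2]: S = E(K, D) = A; 7 ⊕ A = D.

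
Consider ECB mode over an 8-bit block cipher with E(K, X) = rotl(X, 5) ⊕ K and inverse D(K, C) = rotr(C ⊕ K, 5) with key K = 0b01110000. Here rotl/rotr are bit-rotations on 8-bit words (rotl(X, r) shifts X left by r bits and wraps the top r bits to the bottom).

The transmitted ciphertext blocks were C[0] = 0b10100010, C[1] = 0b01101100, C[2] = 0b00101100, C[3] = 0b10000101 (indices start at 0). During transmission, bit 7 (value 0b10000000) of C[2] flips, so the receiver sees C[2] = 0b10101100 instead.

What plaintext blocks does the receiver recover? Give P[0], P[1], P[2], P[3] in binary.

P[0] = 0b10010110, P[1] = 0b11100000, P[2] = 0b11100110, P[3] = 0b10101111

ECB decryption: P_i = D(K, C_i).
Only C[2] changed, to 0b10101100. In ECB, a change in C_i affects only P_i. Decrypting the received ciphertext:
P[0]: D(K, 0b10100010) = 0b10010110.
P[1]: D(K, 0b01101100) = 0b11100000.
P[2]: D(K, 0b10101100) = 0b11100110.
P[3]: D(K, 0b10000101) = 0b10101111.
Blocks that differ from the original plaintext: P[2].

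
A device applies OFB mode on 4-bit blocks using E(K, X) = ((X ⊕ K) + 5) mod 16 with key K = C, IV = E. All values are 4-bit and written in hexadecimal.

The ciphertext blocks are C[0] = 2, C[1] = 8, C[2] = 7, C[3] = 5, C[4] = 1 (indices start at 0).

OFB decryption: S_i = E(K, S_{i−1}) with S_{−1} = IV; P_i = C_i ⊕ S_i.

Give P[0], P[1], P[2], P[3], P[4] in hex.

P[0]: S = E(K, E) = 7; 2 ⊕ 7 = 5.
P[1]: S = E(K, 7) = 0; 8 ⊕ 0 = 8.
P[2]: S = E(K, 0) = 1; 7 ⊕ 1 = 6.
P[3]: S = E(K, 1) = 2; 5 ⊕ 2 = 7.
P[4]: S = E(K, 2) = 3; 1 ⊕ 3 = 2.

P[0] = 5, P[1] = 8, P[2] = 6, P[3] = 7, P[4] = 2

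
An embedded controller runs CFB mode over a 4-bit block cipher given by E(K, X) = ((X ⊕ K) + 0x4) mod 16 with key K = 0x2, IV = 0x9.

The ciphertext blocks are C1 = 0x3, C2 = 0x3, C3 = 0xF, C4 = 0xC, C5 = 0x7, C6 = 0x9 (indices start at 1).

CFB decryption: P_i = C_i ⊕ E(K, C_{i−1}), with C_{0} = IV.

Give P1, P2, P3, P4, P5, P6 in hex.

P1 = 0xC, P2 = 0x6, P3 = 0xA, P4 = 0xD, P5 = 0x5, P6 = 0x0

P1: E(K, 0x9) = 0xF; 0x3 ⊕ 0xF = 0xC.
P2: E(K, 0x3) = 0x5; 0x3 ⊕ 0x5 = 0x6.
P3: E(K, 0x3) = 0x5; 0xF ⊕ 0x5 = 0xA.
P4: E(K, 0xF) = 0x1; 0xC ⊕ 0x1 = 0xD.
P5: E(K, 0xC) = 0x2; 0x7 ⊕ 0x2 = 0x5.
P6: E(K, 0x7) = 0x9; 0x9 ⊕ 0x9 = 0x0.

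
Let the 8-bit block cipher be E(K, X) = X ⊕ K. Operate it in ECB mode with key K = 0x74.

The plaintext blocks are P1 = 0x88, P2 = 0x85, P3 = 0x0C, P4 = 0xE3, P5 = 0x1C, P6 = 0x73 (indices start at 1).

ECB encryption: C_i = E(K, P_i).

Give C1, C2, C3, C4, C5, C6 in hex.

C1 = 0xFC, C2 = 0xF1, C3 = 0x78, C4 = 0x97, C5 = 0x68, C6 = 0x07

C1: E(K, 0x88) = 0xFC.
C2: E(K, 0x85) = 0xF1.
C3: E(K, 0x0C) = 0x78.
C4: E(K, 0xE3) = 0x97.
C5: E(K, 0x1C) = 0x68.
C6: E(K, 0x73) = 0x07.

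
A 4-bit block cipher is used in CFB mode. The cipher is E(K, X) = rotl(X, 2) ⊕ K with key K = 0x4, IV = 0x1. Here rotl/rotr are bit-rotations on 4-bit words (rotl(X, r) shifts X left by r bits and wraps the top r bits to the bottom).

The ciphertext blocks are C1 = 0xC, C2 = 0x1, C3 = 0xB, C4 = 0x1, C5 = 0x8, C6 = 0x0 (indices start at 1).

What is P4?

P4 = 0xB

CFB decryption: P_i = C_i ⊕ E(K, C_{i−1}), with C_{0} = IV.
P4: E(K, 0xB) = 0xA; 0x1 ⊕ 0xA = 0xB.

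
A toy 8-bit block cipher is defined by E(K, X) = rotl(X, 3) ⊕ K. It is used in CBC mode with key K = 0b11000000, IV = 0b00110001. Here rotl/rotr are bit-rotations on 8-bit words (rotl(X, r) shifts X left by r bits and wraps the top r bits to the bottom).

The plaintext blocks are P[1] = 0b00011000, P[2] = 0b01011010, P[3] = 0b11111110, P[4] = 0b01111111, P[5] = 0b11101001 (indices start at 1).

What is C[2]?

C[2] = 0b01011110

CBC encryption: C_i = E(K, P_i ⊕ C_{i−1}), with C_{0} = IV.
C[1]: P[1] ⊕ 0b00110001 = 0b00101001; E(K, 0b00101001) = 0b10001001.
C[2]: P[2] ⊕ 0b10001001 = 0b11010011; E(K, 0b11010011) = 0b01011110.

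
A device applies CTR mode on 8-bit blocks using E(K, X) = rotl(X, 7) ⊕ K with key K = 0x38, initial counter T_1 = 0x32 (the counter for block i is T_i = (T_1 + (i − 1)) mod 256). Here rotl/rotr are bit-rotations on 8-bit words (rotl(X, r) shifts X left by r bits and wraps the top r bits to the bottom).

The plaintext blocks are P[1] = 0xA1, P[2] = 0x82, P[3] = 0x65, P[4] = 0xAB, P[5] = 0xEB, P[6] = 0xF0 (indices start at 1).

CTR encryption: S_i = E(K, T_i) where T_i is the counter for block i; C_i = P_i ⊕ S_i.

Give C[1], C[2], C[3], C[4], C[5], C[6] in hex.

C[1]: T = 0x32, S = E(K, T) = 0x21; 0xA1 ⊕ 0x21 = 0x80.
C[2]: T = 0x33, S = E(K, T) = 0xA1; 0x82 ⊕ 0xA1 = 0x23.
C[3]: T = 0x34, S = E(K, T) = 0x22; 0x65 ⊕ 0x22 = 0x47.
C[4]: T = 0x35, S = E(K, T) = 0xA2; 0xAB ⊕ 0xA2 = 0x09.
C[5]: T = 0x36, S = E(K, T) = 0x23; 0xEB ⊕ 0x23 = 0xC8.
C[6]: T = 0x37, S = E(K, T) = 0xA3; 0xF0 ⊕ 0xA3 = 0x53.

C[1] = 0x80, C[2] = 0x23, C[3] = 0x47, C[4] = 0x09, C[5] = 0xC8, C[6] = 0x53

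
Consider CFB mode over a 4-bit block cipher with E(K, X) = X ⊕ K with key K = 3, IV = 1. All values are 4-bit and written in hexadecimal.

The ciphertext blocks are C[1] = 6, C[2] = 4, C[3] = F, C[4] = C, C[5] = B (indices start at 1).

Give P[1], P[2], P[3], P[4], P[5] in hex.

CFB decryption: P_i = C_i ⊕ E(K, C_{i−1}), with C_{0} = IV.
P[1]: E(K, 1) = 2; 6 ⊕ 2 = 4.
P[2]: E(K, 6) = 5; 4 ⊕ 5 = 1.
P[3]: E(K, 4) = 7; F ⊕ 7 = 8.
P[4]: E(K, F) = C; C ⊕ C = 0.
P[5]: E(K, C) = F; B ⊕ F = 4.

P[1] = 4, P[2] = 1, P[3] = 8, P[4] = 0, P[5] = 4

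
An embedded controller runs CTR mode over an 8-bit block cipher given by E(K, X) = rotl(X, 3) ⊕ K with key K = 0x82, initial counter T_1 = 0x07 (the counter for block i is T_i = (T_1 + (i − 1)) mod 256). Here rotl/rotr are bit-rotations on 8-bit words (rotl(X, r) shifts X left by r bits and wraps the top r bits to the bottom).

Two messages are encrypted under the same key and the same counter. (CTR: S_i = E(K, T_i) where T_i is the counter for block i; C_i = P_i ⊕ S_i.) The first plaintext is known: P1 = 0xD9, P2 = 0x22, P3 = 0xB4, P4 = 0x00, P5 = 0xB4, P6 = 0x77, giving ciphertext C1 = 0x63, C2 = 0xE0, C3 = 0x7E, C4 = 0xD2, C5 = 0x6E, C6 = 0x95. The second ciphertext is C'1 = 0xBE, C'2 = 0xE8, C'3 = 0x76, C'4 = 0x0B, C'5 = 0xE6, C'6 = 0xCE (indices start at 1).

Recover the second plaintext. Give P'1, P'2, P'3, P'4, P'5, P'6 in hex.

P'1 = 0x04, P'2 = 0x2A, P'3 = 0xBC, P'4 = 0xD9, P'5 = 0x3C, P'6 = 0x2C

In CTR with a reused counter, both messages share the same keystream S_i, so C_i ⊕ C'_i = P_i ⊕ P'_i and thus P'_i = P_i ⊕ C_i ⊕ C'_i.
P'1: 0xD9 ⊕ 0x63 ⊕ 0xBE = 0x04.
P'2: 0x22 ⊕ 0xE0 ⊕ 0xE8 = 0x2A.
P'3: 0xB4 ⊕ 0x7E ⊕ 0x76 = 0xBC.
P'4: 0x00 ⊕ 0xD2 ⊕ 0x0B = 0xD9.
P'5: 0xB4 ⊕ 0x6E ⊕ 0xE6 = 0x3C.
P'6: 0x77 ⊕ 0x95 ⊕ 0xCE = 0x2C.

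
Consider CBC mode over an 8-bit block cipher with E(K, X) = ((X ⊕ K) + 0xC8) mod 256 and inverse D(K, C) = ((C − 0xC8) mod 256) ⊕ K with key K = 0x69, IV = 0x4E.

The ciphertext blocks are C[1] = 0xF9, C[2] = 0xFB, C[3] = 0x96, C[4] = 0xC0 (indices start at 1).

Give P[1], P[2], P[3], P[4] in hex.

CBC decryption: P_i = D(K, C_i) ⊕ C_{i−1}, with C_{0} = IV.
P[1]: D(K, 0xF9) = 0x58; 0x58 ⊕ 0x4E = 0x16.
P[2]: D(K, 0xFB) = 0x5A; 0x5A ⊕ 0xF9 = 0xA3.
P[3]: D(K, 0x96) = 0xA7; 0xA7 ⊕ 0xFB = 0x5C.
P[4]: D(K, 0xC0) = 0x91; 0x91 ⊕ 0x96 = 0x07.

P[1] = 0x16, P[2] = 0xA3, P[3] = 0x5C, P[4] = 0x07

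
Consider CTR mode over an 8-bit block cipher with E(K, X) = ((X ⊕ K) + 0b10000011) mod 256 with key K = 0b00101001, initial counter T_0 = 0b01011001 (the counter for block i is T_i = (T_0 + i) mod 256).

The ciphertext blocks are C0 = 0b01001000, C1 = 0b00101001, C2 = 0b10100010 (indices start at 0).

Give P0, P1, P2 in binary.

CTR decryption: S_i = E(K, T_i) where T_i is the counter for block i; P_i = C_i ⊕ S_i.
P0: T = 0b01011001, S = E(K, T) = 0b11110011; 0b01001000 ⊕ 0b11110011 = 0b10111011.
P1: T = 0b01011010, S = E(K, T) = 0b11110110; 0b00101001 ⊕ 0b11110110 = 0b11011111.
P2: T = 0b01011011, S = E(K, T) = 0b11110101; 0b10100010 ⊕ 0b11110101 = 0b01010111.

P0 = 0b10111011, P1 = 0b11011111, P2 = 0b01010111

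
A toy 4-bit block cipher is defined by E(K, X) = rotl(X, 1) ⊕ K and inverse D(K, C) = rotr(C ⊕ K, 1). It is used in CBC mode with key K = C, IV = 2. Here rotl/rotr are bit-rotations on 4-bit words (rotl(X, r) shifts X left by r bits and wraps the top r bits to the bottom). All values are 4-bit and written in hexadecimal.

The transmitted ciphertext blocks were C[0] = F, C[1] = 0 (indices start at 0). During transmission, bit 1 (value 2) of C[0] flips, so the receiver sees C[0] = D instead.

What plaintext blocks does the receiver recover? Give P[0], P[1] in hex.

CBC decryption: P_i = D(K, C_i) ⊕ C_{i−1}, with C_{−1} = IV.
Only C[0] changed, to D. In CBC, a change in C_i garbles P_i and flips the same bit in P_{i+1}. Decrypting the received ciphertext:
P[0]: D(K, D) = 8; 8 ⊕ 2 = A.
P[1]: D(K, 0) = 6; 6 ⊕ D = B.
Blocks that differ from the original plaintext: P[0], P[1].

P[0] = A, P[1] = B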